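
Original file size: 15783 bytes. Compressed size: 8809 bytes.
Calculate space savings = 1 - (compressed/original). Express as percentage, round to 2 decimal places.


ratio = compressed/original = 8809/15783 = 0.558132
savings = 1 - ratio = 1 - 0.558132 = 0.441868
as a percentage: 0.441868 * 100 = 44.19%

Space savings = 1 - 8809/15783 = 44.19%


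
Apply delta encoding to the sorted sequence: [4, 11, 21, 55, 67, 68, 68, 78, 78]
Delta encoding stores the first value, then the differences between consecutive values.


First value: 4
Deltas:
  11 - 4 = 7
  21 - 11 = 10
  55 - 21 = 34
  67 - 55 = 12
  68 - 67 = 1
  68 - 68 = 0
  78 - 68 = 10
  78 - 78 = 0


Delta encoded: [4, 7, 10, 34, 12, 1, 0, 10, 0]


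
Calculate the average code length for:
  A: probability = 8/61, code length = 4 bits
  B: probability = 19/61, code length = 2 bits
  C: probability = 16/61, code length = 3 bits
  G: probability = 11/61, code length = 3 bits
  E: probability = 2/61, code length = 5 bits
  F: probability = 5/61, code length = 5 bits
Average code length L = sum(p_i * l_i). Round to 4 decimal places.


Weighted contributions p_i * l_i:
  A: (8/61) * 4 = 32/61
  B: (19/61) * 2 = 38/61
  C: (16/61) * 3 = 48/61
  G: (11/61) * 3 = 33/61
  E: (2/61) * 5 = 10/61
  F: (5/61) * 5 = 25/61
Sum = (32 + 38 + 48 + 33 + 10 + 25)/61 = 186/61

L = 186/61 = 3.0492 bits/symbol


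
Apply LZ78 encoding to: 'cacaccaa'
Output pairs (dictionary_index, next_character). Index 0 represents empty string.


LZ78 encoding steps:
Dictionary: {0: ''}
Step 1: w='' (idx 0), next='c' -> output (0, 'c'), add 'c' as idx 1
Step 2: w='' (idx 0), next='a' -> output (0, 'a'), add 'a' as idx 2
Step 3: w='c' (idx 1), next='a' -> output (1, 'a'), add 'ca' as idx 3
Step 4: w='c' (idx 1), next='c' -> output (1, 'c'), add 'cc' as idx 4
Step 5: w='a' (idx 2), next='a' -> output (2, 'a'), add 'aa' as idx 5


Encoded: [(0, 'c'), (0, 'a'), (1, 'a'), (1, 'c'), (2, 'a')]


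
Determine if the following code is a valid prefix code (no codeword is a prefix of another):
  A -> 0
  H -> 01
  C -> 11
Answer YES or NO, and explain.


Checking each pair (does one codeword prefix another?):
  A='0' vs H='01': prefix -- VIOLATION

NO -- this is NOT a valid prefix code. A (0) is a prefix of H (01).


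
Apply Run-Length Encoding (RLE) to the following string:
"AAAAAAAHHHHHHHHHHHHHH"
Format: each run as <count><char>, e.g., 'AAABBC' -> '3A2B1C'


Scanning runs left to right:
  i=0: run of 'A' x 7 -> '7A'
  i=7: run of 'H' x 14 -> '14H'

RLE = 7A14H


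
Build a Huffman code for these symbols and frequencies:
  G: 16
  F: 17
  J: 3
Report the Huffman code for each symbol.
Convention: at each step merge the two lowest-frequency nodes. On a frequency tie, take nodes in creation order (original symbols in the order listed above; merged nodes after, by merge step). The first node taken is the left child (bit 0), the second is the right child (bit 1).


Huffman tree construction:
Step 1: Merge J(3) + G(16) = 19
Step 2: Merge F(17) + (J+G)(19) = 36
Read each symbol's code off the tree from the root (left child = 0, right child = 1).

Codes:
  G: 11 (length 2)
  F: 0 (length 1)
  J: 10 (length 2)
Average code length: 55/36 = 1.5278 bits/symbol


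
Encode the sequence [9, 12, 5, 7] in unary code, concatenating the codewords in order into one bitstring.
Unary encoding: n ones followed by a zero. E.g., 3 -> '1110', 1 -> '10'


Encode each number as n ones followed by a terminating 0:
  9 -> 1111111110 (10 bits)
  12 -> 1111111111110 (13 bits)
  5 -> 111110 (6 bits)
  7 -> 11111110 (8 bits)
Total length = 10 + 13 + 6 + 8 = 37 bits.

Unary([9, 12, 5, 7]) = 1111111110111111111111011111011111110 (37 bits)


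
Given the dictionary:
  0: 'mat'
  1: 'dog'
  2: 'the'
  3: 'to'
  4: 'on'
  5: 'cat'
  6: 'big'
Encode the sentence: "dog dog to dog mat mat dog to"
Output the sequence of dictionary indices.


Look up each word in the dictionary:
  'dog' -> 1
  'dog' -> 1
  'to' -> 3
  'dog' -> 1
  'mat' -> 0
  'mat' -> 0
  'dog' -> 1
  'to' -> 3

Encoded: [1, 1, 3, 1, 0, 0, 1, 3]


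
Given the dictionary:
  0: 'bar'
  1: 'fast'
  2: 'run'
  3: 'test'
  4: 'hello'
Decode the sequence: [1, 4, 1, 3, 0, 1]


Look up each index in the dictionary:
  1 -> 'fast'
  4 -> 'hello'
  1 -> 'fast'
  3 -> 'test'
  0 -> 'bar'
  1 -> 'fast'

Decoded: "fast hello fast test bar fast"


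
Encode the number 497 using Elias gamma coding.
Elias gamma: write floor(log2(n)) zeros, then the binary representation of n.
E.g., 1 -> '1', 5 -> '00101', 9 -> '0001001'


num_bits = floor(log2(497)) + 1 = 9
leading_zeros = num_bits - 1 = 8
binary(497) = 111110001

Elias gamma(497) = '00000000' + '111110001' = 00000000111110001 (17 bits)


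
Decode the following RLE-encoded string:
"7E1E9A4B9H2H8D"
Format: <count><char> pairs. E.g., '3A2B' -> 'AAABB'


Expanding each <count><char> pair:
  7E -> 'EEEEEEE'
  1E -> 'E'
  9A -> 'AAAAAAAAA'
  4B -> 'BBBB'
  9H -> 'HHHHHHHHH'
  2H -> 'HH'
  8D -> 'DDDDDDDD'

Decoded = EEEEEEEEAAAAAAAAABBBBHHHHHHHHHHHDDDDDDDD


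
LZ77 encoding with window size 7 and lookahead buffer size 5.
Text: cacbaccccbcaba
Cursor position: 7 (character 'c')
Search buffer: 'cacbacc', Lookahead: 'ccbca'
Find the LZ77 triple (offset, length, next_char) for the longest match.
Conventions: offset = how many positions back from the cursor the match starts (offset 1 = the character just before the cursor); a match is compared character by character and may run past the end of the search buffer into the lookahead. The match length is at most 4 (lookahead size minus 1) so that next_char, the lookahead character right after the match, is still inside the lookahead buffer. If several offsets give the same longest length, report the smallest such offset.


Try each offset into the search buffer:
  offset=1 (pos 6, char 'c'): match length 2
  offset=2 (pos 5, char 'c'): match length 2
  offset=3 (pos 4, char 'a'): match length 0
  offset=4 (pos 3, char 'b'): match length 0
  offset=5 (pos 2, char 'c'): match length 1
  offset=6 (pos 1, char 'a'): match length 0
  offset=7 (pos 0, char 'c'): match length 1
Longest match has length 2, found at offsets 1, 2; take the smallest, offset 1.
next_char = character at position 7 + 2 = 9 -> 'b'

Best match: offset=1, length=2 (matching 'cc' starting at position 6)
LZ77 triple: (1, 2, 'b')


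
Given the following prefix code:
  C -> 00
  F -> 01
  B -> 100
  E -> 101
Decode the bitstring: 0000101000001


Decoding step by step:
Bits 00 -> C
Bits 00 -> C
Bits 101 -> E
Bits 00 -> C
Bits 00 -> C
Bits 01 -> F


Decoded message: CCECCF


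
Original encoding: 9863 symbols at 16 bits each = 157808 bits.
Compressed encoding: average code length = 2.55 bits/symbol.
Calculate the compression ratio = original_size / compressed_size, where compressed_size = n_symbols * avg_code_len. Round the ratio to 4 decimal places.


original_size = n_symbols * orig_bits = 9863 * 16 = 157808 bits
compressed_size = n_symbols * avg_code_len = 9863 * 2.55 = 25150.65 bits
ratio = original_size / compressed_size = 157808 / 25150.65 = 6.2745

Compression ratio = 6.2745


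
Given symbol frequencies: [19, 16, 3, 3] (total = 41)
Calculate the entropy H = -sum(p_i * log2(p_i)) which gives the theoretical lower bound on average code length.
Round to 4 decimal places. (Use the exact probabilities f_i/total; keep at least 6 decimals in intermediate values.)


Per-symbol terms -p_i * log2(p_i) with p_i = f_i/41:
  p = 19/41 = 0.463415: log2(p) = -1.109624, -p*log2(p) = 0.514216
  p = 16/41 = 0.390244: log2(p) = -1.357552, -p*log2(p) = 0.529776
  p = 3/41 = 0.073171: log2(p) = -3.772590, -p*log2(p) = 0.276043
  p = 3/41 = 0.073171: log2(p) = -3.772590, -p*log2(p) = 0.276043
H = 0.514216 + 0.529776 + 0.276043 + 0.276043 = 1.596078

H = 1.5961 bits/symbol


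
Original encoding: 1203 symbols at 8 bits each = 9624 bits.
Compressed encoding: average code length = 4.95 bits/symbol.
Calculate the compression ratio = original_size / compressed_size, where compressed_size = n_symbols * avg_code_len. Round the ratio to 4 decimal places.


original_size = n_symbols * orig_bits = 1203 * 8 = 9624 bits
compressed_size = n_symbols * avg_code_len = 1203 * 4.95 = 5954.85 bits
ratio = original_size / compressed_size = 9624 / 5954.85 = 1.6162

Compression ratio = 1.6162


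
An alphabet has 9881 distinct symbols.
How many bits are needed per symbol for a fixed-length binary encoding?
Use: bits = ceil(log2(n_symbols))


log2(9881) = 13.2704
Bracket: 2^13 = 8192 < 9881 <= 2^14 = 16384
So ceil(log2(9881)) = 14

bits = ceil(log2(9881)) = ceil(13.2704) = 14 bits


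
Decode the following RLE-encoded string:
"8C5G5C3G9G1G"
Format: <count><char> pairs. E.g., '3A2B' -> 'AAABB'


Expanding each <count><char> pair:
  8C -> 'CCCCCCCC'
  5G -> 'GGGGG'
  5C -> 'CCCCC'
  3G -> 'GGG'
  9G -> 'GGGGGGGGG'
  1G -> 'G'

Decoded = CCCCCCCCGGGGGCCCCCGGGGGGGGGGGGG


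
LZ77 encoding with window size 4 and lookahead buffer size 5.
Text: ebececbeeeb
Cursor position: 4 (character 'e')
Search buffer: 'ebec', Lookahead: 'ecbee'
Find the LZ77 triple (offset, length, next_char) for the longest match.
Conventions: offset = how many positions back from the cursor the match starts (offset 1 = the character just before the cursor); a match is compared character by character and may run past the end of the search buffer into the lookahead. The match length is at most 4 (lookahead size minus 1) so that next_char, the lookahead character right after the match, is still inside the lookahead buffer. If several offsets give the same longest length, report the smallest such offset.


Try each offset into the search buffer:
  offset=1 (pos 3, char 'c'): match length 0
  offset=2 (pos 2, char 'e'): match length 2
  offset=3 (pos 1, char 'b'): match length 0
  offset=4 (pos 0, char 'e'): match length 1
Longest match has length 2 at offset 2.
next_char = character at position 4 + 2 = 6 -> 'b'

Best match: offset=2, length=2 (matching 'ec' starting at position 2)
LZ77 triple: (2, 2, 'b')


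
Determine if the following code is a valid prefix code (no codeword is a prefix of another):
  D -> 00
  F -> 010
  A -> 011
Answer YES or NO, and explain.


Checking each pair (does one codeword prefix another?):
  D='00' vs F='010': no prefix
  D='00' vs A='011': no prefix
  F='010' vs D='00': no prefix
  F='010' vs A='011': no prefix
  A='011' vs D='00': no prefix
  A='011' vs F='010': no prefix
No violation found over all pairs.

YES -- this is a valid prefix code. No codeword is a prefix of any other codeword.


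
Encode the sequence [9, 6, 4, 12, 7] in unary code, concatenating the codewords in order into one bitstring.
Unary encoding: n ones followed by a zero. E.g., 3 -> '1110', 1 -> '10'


Encode each number as n ones followed by a terminating 0:
  9 -> 1111111110 (10 bits)
  6 -> 1111110 (7 bits)
  4 -> 11110 (5 bits)
  12 -> 1111111111110 (13 bits)
  7 -> 11111110 (8 bits)
Total length = 10 + 7 + 5 + 13 + 8 = 43 bits.

Unary([9, 6, 4, 12, 7]) = 1111111110111111011110111111111111011111110 (43 bits)


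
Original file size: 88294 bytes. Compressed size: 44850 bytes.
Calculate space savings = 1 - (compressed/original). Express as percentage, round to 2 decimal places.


ratio = compressed/original = 44850/88294 = 0.507962
savings = 1 - ratio = 1 - 0.507962 = 0.492038
as a percentage: 0.492038 * 100 = 49.2%

Space savings = 1 - 44850/88294 = 49.2%


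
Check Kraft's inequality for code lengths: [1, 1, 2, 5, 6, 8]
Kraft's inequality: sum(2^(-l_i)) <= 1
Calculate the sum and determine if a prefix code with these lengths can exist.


Sum = 2^(-1) + 2^(-1) + 2^(-2) + 2^(-5) + 2^(-6) + 2^(-8)
    = 0.5 + 0.5 + 0.25 + 0.03125 + 0.015625 + 0.00390625
    = 333/256 = 1.30078125
Since 1.30078125 > 1, Kraft's inequality is NOT satisfied.
A prefix code with these lengths CANNOT exist.

Kraft sum = 1.30078125. Not satisfied.


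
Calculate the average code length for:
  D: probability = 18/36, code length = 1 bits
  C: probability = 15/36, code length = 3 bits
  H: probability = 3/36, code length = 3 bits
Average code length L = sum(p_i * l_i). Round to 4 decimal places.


Weighted contributions p_i * l_i:
  D: (18/36) * 1 = 18/36
  C: (15/36) * 3 = 45/36
  H: (3/36) * 3 = 9/36
Sum = (18 + 45 + 9)/36 = 72/36

L = 72/36 = 2.0000 bits/symbol


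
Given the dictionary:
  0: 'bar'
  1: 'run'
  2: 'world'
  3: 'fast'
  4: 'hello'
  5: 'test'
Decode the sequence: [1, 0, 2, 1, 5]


Look up each index in the dictionary:
  1 -> 'run'
  0 -> 'bar'
  2 -> 'world'
  1 -> 'run'
  5 -> 'test'

Decoded: "run bar world run test"


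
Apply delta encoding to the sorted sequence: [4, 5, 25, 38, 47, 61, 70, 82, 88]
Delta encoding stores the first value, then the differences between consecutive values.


First value: 4
Deltas:
  5 - 4 = 1
  25 - 5 = 20
  38 - 25 = 13
  47 - 38 = 9
  61 - 47 = 14
  70 - 61 = 9
  82 - 70 = 12
  88 - 82 = 6


Delta encoded: [4, 1, 20, 13, 9, 14, 9, 12, 6]


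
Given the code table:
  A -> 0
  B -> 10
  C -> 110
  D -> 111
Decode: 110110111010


Decoding:
110 -> C
110 -> C
111 -> D
0 -> A
10 -> B


Result: CCDAB


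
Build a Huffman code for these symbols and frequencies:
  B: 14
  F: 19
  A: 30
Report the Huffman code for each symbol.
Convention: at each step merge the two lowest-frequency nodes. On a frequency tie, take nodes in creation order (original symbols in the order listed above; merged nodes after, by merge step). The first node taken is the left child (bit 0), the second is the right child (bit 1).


Huffman tree construction:
Step 1: Merge B(14) + F(19) = 33
Step 2: Merge A(30) + (B+F)(33) = 63
Read each symbol's code off the tree from the root (left child = 0, right child = 1).

Codes:
  B: 10 (length 2)
  F: 11 (length 2)
  A: 0 (length 1)
Average code length: 96/63 = 1.5238 bits/symbol


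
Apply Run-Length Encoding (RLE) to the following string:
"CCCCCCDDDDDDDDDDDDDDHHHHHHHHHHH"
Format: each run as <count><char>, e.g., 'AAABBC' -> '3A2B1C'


Scanning runs left to right:
  i=0: run of 'C' x 6 -> '6C'
  i=6: run of 'D' x 14 -> '14D'
  i=20: run of 'H' x 11 -> '11H'

RLE = 6C14D11H


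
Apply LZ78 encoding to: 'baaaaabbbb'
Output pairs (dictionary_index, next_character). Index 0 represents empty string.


LZ78 encoding steps:
Dictionary: {0: ''}
Step 1: w='' (idx 0), next='b' -> output (0, 'b'), add 'b' as idx 1
Step 2: w='' (idx 0), next='a' -> output (0, 'a'), add 'a' as idx 2
Step 3: w='a' (idx 2), next='a' -> output (2, 'a'), add 'aa' as idx 3
Step 4: w='aa' (idx 3), next='b' -> output (3, 'b'), add 'aab' as idx 4
Step 5: w='b' (idx 1), next='b' -> output (1, 'b'), add 'bb' as idx 5
Step 6: w='b' (idx 1), end of input -> output (1, '')


Encoded: [(0, 'b'), (0, 'a'), (2, 'a'), (3, 'b'), (1, 'b'), (1, '')]


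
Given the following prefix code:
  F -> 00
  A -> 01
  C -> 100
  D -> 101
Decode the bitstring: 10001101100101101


Decoding step by step:
Bits 100 -> C
Bits 01 -> A
Bits 101 -> D
Bits 100 -> C
Bits 101 -> D
Bits 101 -> D


Decoded message: CADCDD


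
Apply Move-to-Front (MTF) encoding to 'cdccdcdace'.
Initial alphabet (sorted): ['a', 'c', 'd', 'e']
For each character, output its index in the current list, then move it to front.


MTF encoding:
'c': index 1 in ['a', 'c', 'd', 'e'] -> ['c', 'a', 'd', 'e']
'd': index 2 in ['c', 'a', 'd', 'e'] -> ['d', 'c', 'a', 'e']
'c': index 1 in ['d', 'c', 'a', 'e'] -> ['c', 'd', 'a', 'e']
'c': index 0 in ['c', 'd', 'a', 'e'] -> ['c', 'd', 'a', 'e']
'd': index 1 in ['c', 'd', 'a', 'e'] -> ['d', 'c', 'a', 'e']
'c': index 1 in ['d', 'c', 'a', 'e'] -> ['c', 'd', 'a', 'e']
'd': index 1 in ['c', 'd', 'a', 'e'] -> ['d', 'c', 'a', 'e']
'a': index 2 in ['d', 'c', 'a', 'e'] -> ['a', 'd', 'c', 'e']
'c': index 2 in ['a', 'd', 'c', 'e'] -> ['c', 'a', 'd', 'e']
'e': index 3 in ['c', 'a', 'd', 'e'] -> ['e', 'c', 'a', 'd']


Output: [1, 2, 1, 0, 1, 1, 1, 2, 2, 3]


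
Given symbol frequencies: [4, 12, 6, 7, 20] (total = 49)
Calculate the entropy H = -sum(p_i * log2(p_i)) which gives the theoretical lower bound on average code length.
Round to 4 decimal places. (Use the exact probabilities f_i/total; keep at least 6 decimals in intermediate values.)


Per-symbol terms -p_i * log2(p_i) with p_i = f_i/49:
  p = 4/49 = 0.081633: log2(p) = -3.614710, -p*log2(p) = 0.295078
  p = 12/49 = 0.244898: log2(p) = -2.029747, -p*log2(p) = 0.497081
  p = 6/49 = 0.122449: log2(p) = -3.029747, -p*log2(p) = 0.370989
  p = 7/49 = 0.142857: log2(p) = -2.807355, -p*log2(p) = 0.401051
  p = 20/49 = 0.408163: log2(p) = -1.292782, -p*log2(p) = 0.527666
H = 0.295078 + 0.497081 + 0.370989 + 0.401051 + 0.527666 = 2.091865

H = 2.0919 bits/symbol


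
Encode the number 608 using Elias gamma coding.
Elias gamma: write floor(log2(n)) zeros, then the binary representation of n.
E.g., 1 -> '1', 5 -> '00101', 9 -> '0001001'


num_bits = floor(log2(608)) + 1 = 10
leading_zeros = num_bits - 1 = 9
binary(608) = 1001100000

Elias gamma(608) = '000000000' + '1001100000' = 0000000001001100000 (19 bits)


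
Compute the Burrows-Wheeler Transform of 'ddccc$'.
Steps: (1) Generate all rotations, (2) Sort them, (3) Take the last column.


Rotations (sorted):
  0: $ddccc -> last char: c
  1: c$ddcc -> last char: c
  2: cc$ddc -> last char: c
  3: ccc$dd -> last char: d
  4: dccc$d -> last char: d
  5: ddccc$ -> last char: $


BWT = cccdd$


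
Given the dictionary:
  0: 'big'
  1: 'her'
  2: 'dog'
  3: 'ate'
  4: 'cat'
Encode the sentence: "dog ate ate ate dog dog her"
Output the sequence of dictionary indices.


Look up each word in the dictionary:
  'dog' -> 2
  'ate' -> 3
  'ate' -> 3
  'ate' -> 3
  'dog' -> 2
  'dog' -> 2
  'her' -> 1

Encoded: [2, 3, 3, 3, 2, 2, 1]


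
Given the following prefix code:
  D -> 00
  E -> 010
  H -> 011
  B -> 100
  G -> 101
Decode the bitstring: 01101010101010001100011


Decoding step by step:
Bits 011 -> H
Bits 010 -> E
Bits 101 -> G
Bits 010 -> E
Bits 100 -> B
Bits 011 -> H
Bits 00 -> D
Bits 011 -> H


Decoded message: HEGEBHDH


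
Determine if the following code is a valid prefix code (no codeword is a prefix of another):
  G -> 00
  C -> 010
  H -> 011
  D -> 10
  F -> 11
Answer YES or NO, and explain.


Checking each pair (does one codeword prefix another?):
  G='00' vs C='010': no prefix
  G='00' vs H='011': no prefix
  G='00' vs D='10': no prefix
  G='00' vs F='11': no prefix
  C='010' vs G='00': no prefix
  C='010' vs H='011': no prefix
  C='010' vs D='10': no prefix
  C='010' vs F='11': no prefix
  H='011' vs G='00': no prefix
  H='011' vs C='010': no prefix
  H='011' vs D='10': no prefix
  H='011' vs F='11': no prefix
  D='10' vs G='00': no prefix
  D='10' vs C='010': no prefix
  D='10' vs H='011': no prefix
  D='10' vs F='11': no prefix
  F='11' vs G='00': no prefix
  F='11' vs C='010': no prefix
  F='11' vs H='011': no prefix
  F='11' vs D='10': no prefix
No violation found over all pairs.

YES -- this is a valid prefix code. No codeword is a prefix of any other codeword.


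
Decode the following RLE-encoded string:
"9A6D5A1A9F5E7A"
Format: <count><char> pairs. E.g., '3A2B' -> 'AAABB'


Expanding each <count><char> pair:
  9A -> 'AAAAAAAAA'
  6D -> 'DDDDDD'
  5A -> 'AAAAA'
  1A -> 'A'
  9F -> 'FFFFFFFFF'
  5E -> 'EEEEE'
  7A -> 'AAAAAAA'

Decoded = AAAAAAAAADDDDDDAAAAAAFFFFFFFFFEEEEEAAAAAAA


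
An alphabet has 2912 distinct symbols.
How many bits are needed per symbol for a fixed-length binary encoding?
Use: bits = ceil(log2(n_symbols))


log2(2912) = 11.5078
Bracket: 2^11 = 2048 < 2912 <= 2^12 = 4096
So ceil(log2(2912)) = 12

bits = ceil(log2(2912)) = ceil(11.5078) = 12 bits


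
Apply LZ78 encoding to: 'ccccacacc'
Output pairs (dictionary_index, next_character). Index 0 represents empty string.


LZ78 encoding steps:
Dictionary: {0: ''}
Step 1: w='' (idx 0), next='c' -> output (0, 'c'), add 'c' as idx 1
Step 2: w='c' (idx 1), next='c' -> output (1, 'c'), add 'cc' as idx 2
Step 3: w='c' (idx 1), next='a' -> output (1, 'a'), add 'ca' as idx 3
Step 4: w='ca' (idx 3), next='c' -> output (3, 'c'), add 'cac' as idx 4
Step 5: w='c' (idx 1), end of input -> output (1, '')


Encoded: [(0, 'c'), (1, 'c'), (1, 'a'), (3, 'c'), (1, '')]


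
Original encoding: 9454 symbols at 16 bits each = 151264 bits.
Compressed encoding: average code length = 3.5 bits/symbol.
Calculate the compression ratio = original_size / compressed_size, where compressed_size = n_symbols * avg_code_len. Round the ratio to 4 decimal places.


original_size = n_symbols * orig_bits = 9454 * 16 = 151264 bits
compressed_size = n_symbols * avg_code_len = 9454 * 3.5 = 33089.0 bits
ratio = original_size / compressed_size = 151264 / 33089.0 = 4.5714

Compression ratio = 4.5714


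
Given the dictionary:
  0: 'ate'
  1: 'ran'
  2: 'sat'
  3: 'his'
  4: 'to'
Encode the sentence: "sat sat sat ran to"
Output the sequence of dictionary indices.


Look up each word in the dictionary:
  'sat' -> 2
  'sat' -> 2
  'sat' -> 2
  'ran' -> 1
  'to' -> 4

Encoded: [2, 2, 2, 1, 4]


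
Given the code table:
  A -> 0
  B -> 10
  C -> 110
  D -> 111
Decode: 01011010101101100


Decoding:
0 -> A
10 -> B
110 -> C
10 -> B
10 -> B
110 -> C
110 -> C
0 -> A


Result: ABCBBCCA


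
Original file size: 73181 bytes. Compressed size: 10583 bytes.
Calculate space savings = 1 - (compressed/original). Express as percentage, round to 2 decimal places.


ratio = compressed/original = 10583/73181 = 0.144614
savings = 1 - ratio = 1 - 0.144614 = 0.855386
as a percentage: 0.855386 * 100 = 85.54%

Space savings = 1 - 10583/73181 = 85.54%


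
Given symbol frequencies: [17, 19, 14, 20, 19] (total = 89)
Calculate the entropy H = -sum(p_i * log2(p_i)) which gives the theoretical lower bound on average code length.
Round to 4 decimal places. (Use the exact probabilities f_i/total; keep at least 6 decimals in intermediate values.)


Per-symbol terms -p_i * log2(p_i) with p_i = f_i/89:
  p = 17/89 = 0.191011: log2(p) = -2.388271, -p*log2(p) = 0.456187
  p = 19/89 = 0.213483: log2(p) = -2.227806, -p*log2(p) = 0.475599
  p = 14/89 = 0.157303: log2(p) = -2.668379, -p*log2(p) = 0.419745
  p = 20/89 = 0.224719: log2(p) = -2.153805, -p*log2(p) = 0.484001
  p = 19/89 = 0.213483: log2(p) = -2.227806, -p*log2(p) = 0.475599
H = 0.456187 + 0.475599 + 0.419745 + 0.484001 + 0.475599 = 2.311131

H = 2.3111 bits/symbol


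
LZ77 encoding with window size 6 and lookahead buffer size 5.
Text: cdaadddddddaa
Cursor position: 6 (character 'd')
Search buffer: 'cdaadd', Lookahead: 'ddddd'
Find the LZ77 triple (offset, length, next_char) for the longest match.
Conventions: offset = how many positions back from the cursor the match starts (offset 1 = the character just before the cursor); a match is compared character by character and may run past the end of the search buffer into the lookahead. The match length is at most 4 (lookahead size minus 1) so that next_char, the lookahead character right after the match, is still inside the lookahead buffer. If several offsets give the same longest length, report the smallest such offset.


Try each offset into the search buffer:
  offset=1 (pos 5, char 'd'): match length 4
  offset=2 (pos 4, char 'd'): match length 4
  offset=3 (pos 3, char 'a'): match length 0
  offset=4 (pos 2, char 'a'): match length 0
  offset=5 (pos 1, char 'd'): match length 1
  offset=6 (pos 0, char 'c'): match length 0
Longest match has length 4, found at offsets 1, 2; take the smallest, offset 1.
next_char = character at position 6 + 4 = 10 -> 'd'

Best match: offset=1, length=4 (matching 'dddd' starting at position 5)
LZ77 triple: (1, 4, 'd')


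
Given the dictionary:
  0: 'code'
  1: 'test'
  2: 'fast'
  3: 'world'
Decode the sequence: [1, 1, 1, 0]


Look up each index in the dictionary:
  1 -> 'test'
  1 -> 'test'
  1 -> 'test'
  0 -> 'code'

Decoded: "test test test code"


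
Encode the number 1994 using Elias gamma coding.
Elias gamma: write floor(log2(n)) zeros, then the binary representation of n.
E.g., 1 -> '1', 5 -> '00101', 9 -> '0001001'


num_bits = floor(log2(1994)) + 1 = 11
leading_zeros = num_bits - 1 = 10
binary(1994) = 11111001010

Elias gamma(1994) = '0000000000' + '11111001010' = 000000000011111001010 (21 bits)


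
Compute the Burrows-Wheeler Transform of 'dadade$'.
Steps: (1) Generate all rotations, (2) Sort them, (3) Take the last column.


Rotations (sorted):
  0: $dadade -> last char: e
  1: adade$d -> last char: d
  2: ade$dad -> last char: d
  3: dadade$ -> last char: $
  4: dade$da -> last char: a
  5: de$dada -> last char: a
  6: e$dadad -> last char: d


BWT = edd$aad


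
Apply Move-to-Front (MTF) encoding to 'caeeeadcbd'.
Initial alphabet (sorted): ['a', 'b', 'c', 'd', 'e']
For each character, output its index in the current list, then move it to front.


MTF encoding:
'c': index 2 in ['a', 'b', 'c', 'd', 'e'] -> ['c', 'a', 'b', 'd', 'e']
'a': index 1 in ['c', 'a', 'b', 'd', 'e'] -> ['a', 'c', 'b', 'd', 'e']
'e': index 4 in ['a', 'c', 'b', 'd', 'e'] -> ['e', 'a', 'c', 'b', 'd']
'e': index 0 in ['e', 'a', 'c', 'b', 'd'] -> ['e', 'a', 'c', 'b', 'd']
'e': index 0 in ['e', 'a', 'c', 'b', 'd'] -> ['e', 'a', 'c', 'b', 'd']
'a': index 1 in ['e', 'a', 'c', 'b', 'd'] -> ['a', 'e', 'c', 'b', 'd']
'd': index 4 in ['a', 'e', 'c', 'b', 'd'] -> ['d', 'a', 'e', 'c', 'b']
'c': index 3 in ['d', 'a', 'e', 'c', 'b'] -> ['c', 'd', 'a', 'e', 'b']
'b': index 4 in ['c', 'd', 'a', 'e', 'b'] -> ['b', 'c', 'd', 'a', 'e']
'd': index 2 in ['b', 'c', 'd', 'a', 'e'] -> ['d', 'b', 'c', 'a', 'e']


Output: [2, 1, 4, 0, 0, 1, 4, 3, 4, 2]


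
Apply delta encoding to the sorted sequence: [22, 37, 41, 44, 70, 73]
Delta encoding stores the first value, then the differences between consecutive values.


First value: 22
Deltas:
  37 - 22 = 15
  41 - 37 = 4
  44 - 41 = 3
  70 - 44 = 26
  73 - 70 = 3


Delta encoded: [22, 15, 4, 3, 26, 3]


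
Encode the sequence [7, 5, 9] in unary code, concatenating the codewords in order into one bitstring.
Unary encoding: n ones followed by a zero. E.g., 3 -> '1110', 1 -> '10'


Encode each number as n ones followed by a terminating 0:
  7 -> 11111110 (8 bits)
  5 -> 111110 (6 bits)
  9 -> 1111111110 (10 bits)
Total length = 8 + 6 + 10 = 24 bits.

Unary([7, 5, 9]) = 111111101111101111111110 (24 bits)


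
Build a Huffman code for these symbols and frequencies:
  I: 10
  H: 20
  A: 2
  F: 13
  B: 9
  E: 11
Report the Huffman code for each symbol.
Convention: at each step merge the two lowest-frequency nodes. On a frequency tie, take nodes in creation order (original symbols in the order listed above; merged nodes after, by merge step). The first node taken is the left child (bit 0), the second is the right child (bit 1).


Huffman tree construction:
Step 1: Merge A(2) + B(9) = 11
Step 2: Merge I(10) + E(11) = 21
Step 3: Merge (A+B)(11) + F(13) = 24
Step 4: Merge H(20) + (I+E)(21) = 41
Step 5: Merge ((A+B)+F)(24) + (H+(I+E))(41) = 65
Read each symbol's code off the tree from the root (left child = 0, right child = 1).

Codes:
  I: 110 (length 3)
  H: 10 (length 2)
  A: 000 (length 3)
  F: 01 (length 2)
  B: 001 (length 3)
  E: 111 (length 3)
Average code length: 162/65 = 2.4923 bits/symbol


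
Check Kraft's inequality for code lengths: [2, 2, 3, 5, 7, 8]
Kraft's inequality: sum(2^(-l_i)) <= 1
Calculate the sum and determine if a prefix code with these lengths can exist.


Sum = 2^(-2) + 2^(-2) + 2^(-3) + 2^(-5) + 2^(-7) + 2^(-8)
    = 0.25 + 0.25 + 0.125 + 0.03125 + 0.0078125 + 0.00390625
    = 171/256 = 0.66796875
Since 0.66796875 <= 1, Kraft's inequality IS satisfied.
A prefix code with these lengths CAN exist.

Kraft sum = 0.66796875. Satisfied.


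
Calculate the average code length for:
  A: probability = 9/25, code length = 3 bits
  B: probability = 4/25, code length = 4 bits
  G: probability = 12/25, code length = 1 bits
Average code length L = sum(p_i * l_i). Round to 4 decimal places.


Weighted contributions p_i * l_i:
  A: (9/25) * 3 = 27/25
  B: (4/25) * 4 = 16/25
  G: (12/25) * 1 = 12/25
Sum = (27 + 16 + 12)/25 = 55/25

L = 55/25 = 2.2000 bits/symbol


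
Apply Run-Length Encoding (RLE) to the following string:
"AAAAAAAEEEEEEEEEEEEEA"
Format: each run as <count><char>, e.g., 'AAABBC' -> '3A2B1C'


Scanning runs left to right:
  i=0: run of 'A' x 7 -> '7A'
  i=7: run of 'E' x 13 -> '13E'
  i=20: run of 'A' x 1 -> '1A'

RLE = 7A13E1A


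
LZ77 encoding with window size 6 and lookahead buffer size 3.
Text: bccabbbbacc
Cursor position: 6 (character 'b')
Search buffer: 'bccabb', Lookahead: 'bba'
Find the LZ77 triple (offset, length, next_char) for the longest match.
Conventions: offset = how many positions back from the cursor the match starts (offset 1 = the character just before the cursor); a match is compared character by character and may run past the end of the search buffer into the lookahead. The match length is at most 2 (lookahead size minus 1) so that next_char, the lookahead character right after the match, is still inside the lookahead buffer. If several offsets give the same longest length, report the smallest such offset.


Try each offset into the search buffer:
  offset=1 (pos 5, char 'b'): match length 2
  offset=2 (pos 4, char 'b'): match length 2
  offset=3 (pos 3, char 'a'): match length 0
  offset=4 (pos 2, char 'c'): match length 0
  offset=5 (pos 1, char 'c'): match length 0
  offset=6 (pos 0, char 'b'): match length 1
Longest match has length 2, found at offsets 1, 2; take the smallest, offset 1.
next_char = character at position 6 + 2 = 8 -> 'a'

Best match: offset=1, length=2 (matching 'bb' starting at position 5)
LZ77 triple: (1, 2, 'a')


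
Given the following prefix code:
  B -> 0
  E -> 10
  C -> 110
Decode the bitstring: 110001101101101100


Decoding step by step:
Bits 110 -> C
Bits 0 -> B
Bits 0 -> B
Bits 110 -> C
Bits 110 -> C
Bits 110 -> C
Bits 110 -> C
Bits 0 -> B


Decoded message: CBBCCCCB


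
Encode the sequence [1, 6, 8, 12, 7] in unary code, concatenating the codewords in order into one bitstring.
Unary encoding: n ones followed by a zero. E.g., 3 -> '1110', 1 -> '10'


Encode each number as n ones followed by a terminating 0:
  1 -> 10 (2 bits)
  6 -> 1111110 (7 bits)
  8 -> 111111110 (9 bits)
  12 -> 1111111111110 (13 bits)
  7 -> 11111110 (8 bits)
Total length = 2 + 7 + 9 + 13 + 8 = 39 bits.

Unary([1, 6, 8, 12, 7]) = 101111110111111110111111111111011111110 (39 bits)


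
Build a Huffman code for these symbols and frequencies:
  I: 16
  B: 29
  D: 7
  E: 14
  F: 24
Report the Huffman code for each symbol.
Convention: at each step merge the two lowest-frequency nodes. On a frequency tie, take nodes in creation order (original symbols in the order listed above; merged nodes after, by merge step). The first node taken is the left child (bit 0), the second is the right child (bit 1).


Huffman tree construction:
Step 1: Merge D(7) + E(14) = 21
Step 2: Merge I(16) + (D+E)(21) = 37
Step 3: Merge F(24) + B(29) = 53
Step 4: Merge (I+(D+E))(37) + (F+B)(53) = 90
Read each symbol's code off the tree from the root (left child = 0, right child = 1).

Codes:
  I: 00 (length 2)
  B: 11 (length 2)
  D: 010 (length 3)
  E: 011 (length 3)
  F: 10 (length 2)
Average code length: 201/90 = 2.2333 bits/symbol


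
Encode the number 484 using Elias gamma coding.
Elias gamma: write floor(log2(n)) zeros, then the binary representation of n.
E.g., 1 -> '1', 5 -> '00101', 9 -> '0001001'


num_bits = floor(log2(484)) + 1 = 9
leading_zeros = num_bits - 1 = 8
binary(484) = 111100100

Elias gamma(484) = '00000000' + '111100100' = 00000000111100100 (17 bits)


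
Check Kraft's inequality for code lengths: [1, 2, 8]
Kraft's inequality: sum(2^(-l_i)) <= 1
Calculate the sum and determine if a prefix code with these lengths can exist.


Sum = 2^(-1) + 2^(-2) + 2^(-8)
    = 0.5 + 0.25 + 0.00390625
    = 193/256 = 0.75390625
Since 0.75390625 <= 1, Kraft's inequality IS satisfied.
A prefix code with these lengths CAN exist.

Kraft sum = 0.75390625. Satisfied.


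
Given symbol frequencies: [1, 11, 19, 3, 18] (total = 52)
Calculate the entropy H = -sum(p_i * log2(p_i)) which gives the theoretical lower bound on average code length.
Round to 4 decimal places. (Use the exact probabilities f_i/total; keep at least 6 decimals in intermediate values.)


Per-symbol terms -p_i * log2(p_i) with p_i = f_i/52:
  p = 1/52 = 0.019231: log2(p) = -5.700440, -p*log2(p) = 0.109624
  p = 11/52 = 0.211538: log2(p) = -2.241008, -p*log2(p) = 0.474059
  p = 19/52 = 0.365385: log2(p) = -1.452512, -p*log2(p) = 0.530726
  p = 3/52 = 0.057692: log2(p) = -4.115477, -p*log2(p) = 0.237431
  p = 18/52 = 0.346154: log2(p) = -1.530515, -p*log2(p) = 0.529794
H = 0.109624 + 0.474059 + 0.530726 + 0.237431 + 0.529794 = 1.881634

H = 1.8816 bits/symbol


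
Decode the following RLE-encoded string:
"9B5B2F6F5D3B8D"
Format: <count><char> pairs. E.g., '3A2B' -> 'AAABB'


Expanding each <count><char> pair:
  9B -> 'BBBBBBBBB'
  5B -> 'BBBBB'
  2F -> 'FF'
  6F -> 'FFFFFF'
  5D -> 'DDDDD'
  3B -> 'BBB'
  8D -> 'DDDDDDDD'

Decoded = BBBBBBBBBBBBBBFFFFFFFFDDDDDBBBDDDDDDDD


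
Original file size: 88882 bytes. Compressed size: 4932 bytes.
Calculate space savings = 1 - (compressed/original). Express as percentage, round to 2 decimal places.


ratio = compressed/original = 4932/88882 = 0.055489
savings = 1 - ratio = 1 - 0.055489 = 0.944511
as a percentage: 0.944511 * 100 = 94.45%

Space savings = 1 - 4932/88882 = 94.45%


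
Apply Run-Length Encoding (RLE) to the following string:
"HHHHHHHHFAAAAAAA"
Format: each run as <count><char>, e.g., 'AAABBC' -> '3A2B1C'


Scanning runs left to right:
  i=0: run of 'H' x 8 -> '8H'
  i=8: run of 'F' x 1 -> '1F'
  i=9: run of 'A' x 7 -> '7A'

RLE = 8H1F7A


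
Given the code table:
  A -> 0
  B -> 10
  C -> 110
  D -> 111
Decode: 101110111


Decoding:
10 -> B
111 -> D
0 -> A
111 -> D


Result: BDAD


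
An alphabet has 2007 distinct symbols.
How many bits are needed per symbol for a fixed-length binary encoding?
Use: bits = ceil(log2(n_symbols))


log2(2007) = 10.9708
Bracket: 2^10 = 1024 < 2007 <= 2^11 = 2048
So ceil(log2(2007)) = 11

bits = ceil(log2(2007)) = ceil(10.9708) = 11 bits


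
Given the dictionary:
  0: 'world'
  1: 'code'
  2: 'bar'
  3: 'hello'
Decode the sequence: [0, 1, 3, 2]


Look up each index in the dictionary:
  0 -> 'world'
  1 -> 'code'
  3 -> 'hello'
  2 -> 'bar'

Decoded: "world code hello bar"


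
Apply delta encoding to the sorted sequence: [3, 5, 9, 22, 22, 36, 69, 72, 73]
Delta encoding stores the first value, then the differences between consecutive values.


First value: 3
Deltas:
  5 - 3 = 2
  9 - 5 = 4
  22 - 9 = 13
  22 - 22 = 0
  36 - 22 = 14
  69 - 36 = 33
  72 - 69 = 3
  73 - 72 = 1


Delta encoded: [3, 2, 4, 13, 0, 14, 33, 3, 1]


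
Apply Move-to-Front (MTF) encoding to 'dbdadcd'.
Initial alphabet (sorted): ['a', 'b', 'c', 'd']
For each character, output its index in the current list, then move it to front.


MTF encoding:
'd': index 3 in ['a', 'b', 'c', 'd'] -> ['d', 'a', 'b', 'c']
'b': index 2 in ['d', 'a', 'b', 'c'] -> ['b', 'd', 'a', 'c']
'd': index 1 in ['b', 'd', 'a', 'c'] -> ['d', 'b', 'a', 'c']
'a': index 2 in ['d', 'b', 'a', 'c'] -> ['a', 'd', 'b', 'c']
'd': index 1 in ['a', 'd', 'b', 'c'] -> ['d', 'a', 'b', 'c']
'c': index 3 in ['d', 'a', 'b', 'c'] -> ['c', 'd', 'a', 'b']
'd': index 1 in ['c', 'd', 'a', 'b'] -> ['d', 'c', 'a', 'b']


Output: [3, 2, 1, 2, 1, 3, 1]


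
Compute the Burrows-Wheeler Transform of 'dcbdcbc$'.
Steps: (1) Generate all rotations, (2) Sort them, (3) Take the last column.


Rotations (sorted):
  0: $dcbdcbc -> last char: c
  1: bc$dcbdc -> last char: c
  2: bdcbc$dc -> last char: c
  3: c$dcbdcb -> last char: b
  4: cbc$dcbd -> last char: d
  5: cbdcbc$d -> last char: d
  6: dcbc$dcb -> last char: b
  7: dcbdcbc$ -> last char: $


BWT = cccbddb$


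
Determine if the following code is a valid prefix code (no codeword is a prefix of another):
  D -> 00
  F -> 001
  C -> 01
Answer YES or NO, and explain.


Checking each pair (does one codeword prefix another?):
  D='00' vs F='001': prefix -- VIOLATION

NO -- this is NOT a valid prefix code. D (00) is a prefix of F (001).


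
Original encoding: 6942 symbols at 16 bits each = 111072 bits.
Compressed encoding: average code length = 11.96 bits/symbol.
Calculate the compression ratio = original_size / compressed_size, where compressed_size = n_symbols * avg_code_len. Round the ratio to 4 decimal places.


original_size = n_symbols * orig_bits = 6942 * 16 = 111072 bits
compressed_size = n_symbols * avg_code_len = 6942 * 11.96 = 83026.32 bits
ratio = original_size / compressed_size = 111072 / 83026.32 = 1.3378

Compression ratio = 1.3378


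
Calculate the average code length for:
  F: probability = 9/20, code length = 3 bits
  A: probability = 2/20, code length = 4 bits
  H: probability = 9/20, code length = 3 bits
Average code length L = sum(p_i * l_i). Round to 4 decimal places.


Weighted contributions p_i * l_i:
  F: (9/20) * 3 = 27/20
  A: (2/20) * 4 = 8/20
  H: (9/20) * 3 = 27/20
Sum = (27 + 8 + 27)/20 = 62/20

L = 62/20 = 3.1000 bits/symbol


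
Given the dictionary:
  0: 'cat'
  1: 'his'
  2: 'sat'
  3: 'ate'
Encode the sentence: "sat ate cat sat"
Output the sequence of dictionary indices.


Look up each word in the dictionary:
  'sat' -> 2
  'ate' -> 3
  'cat' -> 0
  'sat' -> 2

Encoded: [2, 3, 0, 2]


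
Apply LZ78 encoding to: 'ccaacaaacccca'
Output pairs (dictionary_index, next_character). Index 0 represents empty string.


LZ78 encoding steps:
Dictionary: {0: ''}
Step 1: w='' (idx 0), next='c' -> output (0, 'c'), add 'c' as idx 1
Step 2: w='c' (idx 1), next='a' -> output (1, 'a'), add 'ca' as idx 2
Step 3: w='' (idx 0), next='a' -> output (0, 'a'), add 'a' as idx 3
Step 4: w='ca' (idx 2), next='a' -> output (2, 'a'), add 'caa' as idx 4
Step 5: w='a' (idx 3), next='c' -> output (3, 'c'), add 'ac' as idx 5
Step 6: w='c' (idx 1), next='c' -> output (1, 'c'), add 'cc' as idx 6
Step 7: w='ca' (idx 2), end of input -> output (2, '')


Encoded: [(0, 'c'), (1, 'a'), (0, 'a'), (2, 'a'), (3, 'c'), (1, 'c'), (2, '')]


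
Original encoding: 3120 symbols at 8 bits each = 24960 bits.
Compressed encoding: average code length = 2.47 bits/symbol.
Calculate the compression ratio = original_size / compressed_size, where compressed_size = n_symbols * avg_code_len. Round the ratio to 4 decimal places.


original_size = n_symbols * orig_bits = 3120 * 8 = 24960 bits
compressed_size = n_symbols * avg_code_len = 3120 * 2.47 = 7706.4 bits
ratio = original_size / compressed_size = 24960 / 7706.4 = 3.2389

Compression ratio = 3.2389


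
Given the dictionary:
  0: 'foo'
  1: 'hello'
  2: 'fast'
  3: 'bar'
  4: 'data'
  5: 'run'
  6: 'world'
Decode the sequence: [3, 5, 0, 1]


Look up each index in the dictionary:
  3 -> 'bar'
  5 -> 'run'
  0 -> 'foo'
  1 -> 'hello'

Decoded: "bar run foo hello"


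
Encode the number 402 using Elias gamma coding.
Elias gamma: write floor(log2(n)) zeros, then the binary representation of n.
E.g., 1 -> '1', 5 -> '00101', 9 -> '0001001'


num_bits = floor(log2(402)) + 1 = 9
leading_zeros = num_bits - 1 = 8
binary(402) = 110010010

Elias gamma(402) = '00000000' + '110010010' = 00000000110010010 (17 bits)


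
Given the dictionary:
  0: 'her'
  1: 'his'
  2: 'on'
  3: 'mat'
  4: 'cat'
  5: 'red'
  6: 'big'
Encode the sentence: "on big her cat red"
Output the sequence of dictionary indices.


Look up each word in the dictionary:
  'on' -> 2
  'big' -> 6
  'her' -> 0
  'cat' -> 4
  'red' -> 5

Encoded: [2, 6, 0, 4, 5]


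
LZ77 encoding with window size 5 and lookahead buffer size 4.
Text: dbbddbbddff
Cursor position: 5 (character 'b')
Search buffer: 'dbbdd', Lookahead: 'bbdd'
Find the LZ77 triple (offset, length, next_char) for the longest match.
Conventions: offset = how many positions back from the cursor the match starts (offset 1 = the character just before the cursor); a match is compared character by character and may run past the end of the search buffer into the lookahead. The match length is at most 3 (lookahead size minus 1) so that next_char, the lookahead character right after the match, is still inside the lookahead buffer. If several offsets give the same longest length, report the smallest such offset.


Try each offset into the search buffer:
  offset=1 (pos 4, char 'd'): match length 0
  offset=2 (pos 3, char 'd'): match length 0
  offset=3 (pos 2, char 'b'): match length 1
  offset=4 (pos 1, char 'b'): match length 3
  offset=5 (pos 0, char 'd'): match length 0
Longest match has length 3 at offset 4.
next_char = character at position 5 + 3 = 8 -> 'd'

Best match: offset=4, length=3 (matching 'bbd' starting at position 1)
LZ77 triple: (4, 3, 'd')
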